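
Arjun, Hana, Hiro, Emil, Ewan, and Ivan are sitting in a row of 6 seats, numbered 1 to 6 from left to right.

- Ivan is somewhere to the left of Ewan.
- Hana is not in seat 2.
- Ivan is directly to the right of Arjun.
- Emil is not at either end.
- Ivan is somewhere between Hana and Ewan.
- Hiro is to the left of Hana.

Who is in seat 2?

With clues 1–2, Hana is ruled out for seat 2.
With clues 1–3, Ewan is ruled out for seat 2.
With clues 1–5, Ivan is ruled out for seat 2.
With clues 1–6, Arjun and Hiro are ruled out for seat 2.
So seat 2 is Emil.

Emil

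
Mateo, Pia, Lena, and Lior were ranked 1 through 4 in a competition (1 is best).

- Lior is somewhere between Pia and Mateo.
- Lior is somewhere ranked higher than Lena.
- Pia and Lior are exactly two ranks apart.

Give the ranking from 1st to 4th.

From clue 1: Lior is in {2,3}.
From clues 1–2: Lior → rank 2.
From clues 1–3: Mateo → rank 1, Lena → rank 3, Pia → rank 4.

Mateo, Lior, Lena, Pia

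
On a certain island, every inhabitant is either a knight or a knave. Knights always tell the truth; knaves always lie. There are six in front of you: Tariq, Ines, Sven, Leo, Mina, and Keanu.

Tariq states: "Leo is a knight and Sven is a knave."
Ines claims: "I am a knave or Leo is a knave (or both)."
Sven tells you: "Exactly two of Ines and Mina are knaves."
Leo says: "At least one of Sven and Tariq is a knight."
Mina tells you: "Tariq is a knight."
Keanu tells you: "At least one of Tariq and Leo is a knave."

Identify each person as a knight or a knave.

Tariq: knave, Ines: knight, Sven: knave, Leo: knave, Mina: knave, Keanu: knight

Consider Tariq. Suppose Tariq is a knight.
Then no assignment of the remaining roles makes every statement match its speaker's type — contradiction.
So Tariq is a knave.
With that fixed, Mina's statement is false, so Mina is a knave.
With that fixed, Keanu's statement is true, so Keanu is a knight.
Consider Ines. Suppose Ines is a knave.
Then Ines's own statement would have to be false, but it can't be — contradiction.
So Ines is a knight.
With that fixed, Sven's statement is false, so Sven is a knave.
With that fixed, Leo's statement is false, so Leo is a knave.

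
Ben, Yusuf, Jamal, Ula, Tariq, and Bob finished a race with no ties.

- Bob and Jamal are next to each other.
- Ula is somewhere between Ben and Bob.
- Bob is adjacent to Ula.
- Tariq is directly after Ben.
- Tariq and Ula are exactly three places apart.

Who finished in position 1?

With clues 1–2, Ula is ruled out for place 1.
With clues 1–3, Bob is ruled out for place 1.
With clues 1–4, Tariq is ruled out for place 1.
With clues 1–5, Ben and Yusuf are ruled out for place 1.
So place 1 is Jamal.

Jamal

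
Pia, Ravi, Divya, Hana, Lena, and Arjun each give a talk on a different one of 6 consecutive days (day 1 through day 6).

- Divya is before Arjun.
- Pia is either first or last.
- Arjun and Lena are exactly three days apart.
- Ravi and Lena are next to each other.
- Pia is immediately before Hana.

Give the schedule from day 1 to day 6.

From clue 1: Divya is in {1,2,3,4,5}.
From clues 1–2: Pia is in {1,6}.
From clues 1–5: Pia → day 1, Hana → day 2, Lena → day 3, Ravi → day 4, Divya → day 5, Arjun → day 6.

Pia, Hana, Lena, Ravi, Divya, Arjun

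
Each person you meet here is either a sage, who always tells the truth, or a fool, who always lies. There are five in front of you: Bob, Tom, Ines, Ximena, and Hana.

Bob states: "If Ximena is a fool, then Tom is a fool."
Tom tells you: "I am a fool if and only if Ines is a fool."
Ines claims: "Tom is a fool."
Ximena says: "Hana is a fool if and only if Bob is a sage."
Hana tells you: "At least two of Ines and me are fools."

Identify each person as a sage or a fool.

Bob: sage, Tom: fool, Ines: sage, Ximena: sage, Hana: fool

Consider Bob. Suppose Bob is a fool.
Then no assignment of the remaining roles makes every statement match its speaker's type — contradiction.
So Bob is a sage.
Consider Tom. Suppose Tom is a sage.
Then no assignment of the remaining roles makes every statement match its speaker's type — contradiction.
So Tom is a fool.
With that fixed, Ines's statement is true, so Ines is a sage.
With that fixed, Hana's statement is false, so Hana is a fool.
With that fixed, Ximena's statement is true, so Ximena is a sage.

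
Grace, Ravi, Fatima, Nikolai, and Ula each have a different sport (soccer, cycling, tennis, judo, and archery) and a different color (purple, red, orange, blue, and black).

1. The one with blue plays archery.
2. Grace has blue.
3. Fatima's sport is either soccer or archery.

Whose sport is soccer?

Fatima

With clues 1–2, Grace is impossible for the one with sport soccer.
With clues 1–3, Nikolai, Ravi, and Ula are impossible for the one with sport soccer.
That leaves Fatima.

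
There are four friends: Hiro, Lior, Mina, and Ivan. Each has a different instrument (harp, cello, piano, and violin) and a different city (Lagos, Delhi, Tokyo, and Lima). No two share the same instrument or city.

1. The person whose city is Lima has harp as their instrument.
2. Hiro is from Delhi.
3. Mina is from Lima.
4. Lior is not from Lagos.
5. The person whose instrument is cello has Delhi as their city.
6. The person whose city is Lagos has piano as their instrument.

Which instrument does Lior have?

violin

With clues 1–3, harp is impossible for Lior's instrument.
With clues 1–5, cello is impossible for Lior's instrument.
With clues 1–6, piano is impossible for Lior's instrument.
That leaves violin.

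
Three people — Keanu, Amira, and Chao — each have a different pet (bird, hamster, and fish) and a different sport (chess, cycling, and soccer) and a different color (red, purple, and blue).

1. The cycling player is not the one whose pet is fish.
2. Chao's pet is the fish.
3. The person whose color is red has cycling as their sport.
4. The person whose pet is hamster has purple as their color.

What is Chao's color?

blue

With clues 1–3, red is impossible for Chao's color.
With clues 1–4, purple is impossible for Chao's color.
That leaves blue.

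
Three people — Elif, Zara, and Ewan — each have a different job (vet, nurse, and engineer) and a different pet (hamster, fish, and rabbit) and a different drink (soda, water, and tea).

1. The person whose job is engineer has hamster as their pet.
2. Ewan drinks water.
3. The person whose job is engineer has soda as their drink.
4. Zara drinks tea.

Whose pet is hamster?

Elif

With clues 1–3, Ewan is impossible for the one with pet hamster.
With clues 1–4, Zara is impossible for the one with pet hamster.
That leaves Elif.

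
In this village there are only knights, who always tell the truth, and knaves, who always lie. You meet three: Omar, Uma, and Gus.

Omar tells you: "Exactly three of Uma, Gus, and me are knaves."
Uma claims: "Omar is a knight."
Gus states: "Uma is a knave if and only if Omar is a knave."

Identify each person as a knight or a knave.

Consider Omar. Suppose Omar is a knight.
Then Omar's own statement would have to be true, but it can't be — contradiction.
So Omar is a knave.
With that fixed, Uma's statement is false, so Uma is a knave.
With that fixed, Gus's statement is true, so Gus is a knight.

Omar: knave, Uma: knave, Gus: knight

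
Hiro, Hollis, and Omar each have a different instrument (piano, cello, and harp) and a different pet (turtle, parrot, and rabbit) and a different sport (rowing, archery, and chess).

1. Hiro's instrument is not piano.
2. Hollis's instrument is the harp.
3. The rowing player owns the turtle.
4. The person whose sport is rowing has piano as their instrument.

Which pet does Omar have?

turtle

With clues 1–4, parrot and rabbit are impossible for Omar's pet.
That leaves turtle.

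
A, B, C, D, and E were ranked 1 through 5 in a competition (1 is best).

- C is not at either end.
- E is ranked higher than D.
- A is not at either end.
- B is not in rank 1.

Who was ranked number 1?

With clue 1, C is ruled out for rank 1.
With clues 1–2, D is ruled out for rank 1.
With clues 1–3, A is ruled out for rank 1.
With clues 1–4, B is ruled out for rank 1.
So rank 1 is E.

E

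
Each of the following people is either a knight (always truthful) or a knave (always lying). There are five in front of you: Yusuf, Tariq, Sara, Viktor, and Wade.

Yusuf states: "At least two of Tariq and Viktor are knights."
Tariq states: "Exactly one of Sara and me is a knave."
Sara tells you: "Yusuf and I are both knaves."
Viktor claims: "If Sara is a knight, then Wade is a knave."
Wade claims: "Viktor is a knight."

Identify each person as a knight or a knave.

Yusuf: knight, Tariq: knight, Sara: knave, Viktor: knight, Wade: knight

Consider Yusuf. Suppose Yusuf is a knave.
Then whichever role Sara has, Sara's statement has the wrong truth value — contradiction.
So Yusuf is a knight.
With that fixed, Sara's statement is false, so Sara is a knave.
With that fixed, Viktor's statement is true, so Viktor is a knight.
With that fixed, Wade's statement is true, so Wade is a knight.
Consider Tariq. Suppose Tariq is a knave.
Then Yusuf's statement comes out false, contradicting Yusuf being a knight.
So Tariq is a knight.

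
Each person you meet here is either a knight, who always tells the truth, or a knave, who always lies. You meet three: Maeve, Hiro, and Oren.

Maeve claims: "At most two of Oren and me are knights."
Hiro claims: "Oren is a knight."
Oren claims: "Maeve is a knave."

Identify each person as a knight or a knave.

Maeve: knight, Hiro: knave, Oren: knave

Regardless of anyone's role, Maeve's statement is true, so Maeve is a knight.
With that fixed, Oren's statement is false, so Oren is a knave.
With that fixed, Hiro's statement is false, so Hiro is a knave.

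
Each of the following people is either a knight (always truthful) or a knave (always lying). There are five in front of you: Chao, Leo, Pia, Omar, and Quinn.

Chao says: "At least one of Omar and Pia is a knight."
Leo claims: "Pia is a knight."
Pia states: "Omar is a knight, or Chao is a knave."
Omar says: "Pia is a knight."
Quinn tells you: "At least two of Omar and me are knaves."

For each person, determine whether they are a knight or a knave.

Chao: knight, Leo: knight, Pia: knight, Omar: knight, Quinn: knave

Consider Chao. Suppose Chao is a knave.
Then no assignment of the remaining roles makes every statement match its speaker's type — contradiction.
So Chao is a knight.
Consider Leo. Suppose Leo is a knave.
Then no assignment of the remaining roles makes every statement match its speaker's type — contradiction.
So Leo is a knight.
Consider Pia. Suppose Pia is a knave.
Then Leo's statement comes out false, contradicting Leo being a knight.
So Pia is a knight.
With that fixed, Omar's statement is true, so Omar is a knight.
With that fixed, Quinn's statement is false, so Quinn is a knave.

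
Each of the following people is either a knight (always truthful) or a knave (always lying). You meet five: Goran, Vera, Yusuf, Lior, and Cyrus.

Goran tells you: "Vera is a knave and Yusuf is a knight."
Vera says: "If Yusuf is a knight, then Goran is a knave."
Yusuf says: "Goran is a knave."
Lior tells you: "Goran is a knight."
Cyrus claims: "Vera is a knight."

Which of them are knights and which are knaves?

Goran: knave, Vera: knight, Yusuf: knight, Lior: knave, Cyrus: knight

Consider Goran. Suppose Goran is a knight.
Then no assignment of the remaining roles makes every statement match its speaker's type — contradiction.
So Goran is a knave.
With that fixed, Vera's statement is true, so Vera is a knight.
With that fixed, Yusuf's statement is true, so Yusuf is a knight.
With that fixed, Lior's statement is false, so Lior is a knave.
With that fixed, Cyrus's statement is true, so Cyrus is a knight.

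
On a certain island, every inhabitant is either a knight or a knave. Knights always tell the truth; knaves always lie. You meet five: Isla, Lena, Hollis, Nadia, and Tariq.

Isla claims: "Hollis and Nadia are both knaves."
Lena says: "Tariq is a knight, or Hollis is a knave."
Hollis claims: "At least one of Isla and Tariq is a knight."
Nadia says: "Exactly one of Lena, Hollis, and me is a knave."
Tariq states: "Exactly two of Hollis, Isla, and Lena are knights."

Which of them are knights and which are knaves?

Consider Isla. Suppose Isla is a knight.
Then no assignment of the remaining roles makes every statement match its speaker's type — contradiction.
So Isla is a knave.
Consider Lena. Suppose Lena is a knave.
Then no assignment of the remaining roles makes every statement match its speaker's type — contradiction.
So Lena is a knight.
Consider Hollis. Suppose Hollis is a knight.
Then whichever role Nadia has, Nadia's statement has the wrong truth value — contradiction.
So Hollis is a knave.
With that fixed, Tariq's statement is false, so Tariq is a knave.
Consider Nadia. Suppose Nadia is a knave.
Then Isla's statement comes out true, contradicting Isla being a knave.
So Nadia is a knight.

Isla: knave, Lena: knight, Hollis: knave, Nadia: knight, Tariq: knave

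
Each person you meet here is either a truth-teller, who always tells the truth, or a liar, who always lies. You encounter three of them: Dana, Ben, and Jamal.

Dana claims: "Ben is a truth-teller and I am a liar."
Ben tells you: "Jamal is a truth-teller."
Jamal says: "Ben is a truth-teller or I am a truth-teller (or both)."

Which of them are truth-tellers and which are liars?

Dana: liar, Ben: liar, Jamal: liar

Consider Dana. Suppose Dana is a truth-teller.
Then Dana's own statement would have to be true, but it can't be — contradiction.
So Dana is a liar.
Consider Ben. Suppose Ben is a truth-teller.
Then Dana's statement comes out true, contradicting Dana being a liar.
So Ben is a liar.
Consider Jamal. Suppose Jamal is a truth-teller.
Then Ben's statement comes out true, contradicting Ben being a liar.
So Jamal is a liar.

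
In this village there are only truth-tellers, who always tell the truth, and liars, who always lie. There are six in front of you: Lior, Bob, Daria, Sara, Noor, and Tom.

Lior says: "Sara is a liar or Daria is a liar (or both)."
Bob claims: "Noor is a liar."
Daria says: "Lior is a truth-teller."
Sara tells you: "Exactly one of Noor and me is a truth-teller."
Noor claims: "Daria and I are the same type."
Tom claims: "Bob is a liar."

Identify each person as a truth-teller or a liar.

Lior: truth-teller, Bob: truth-teller, Daria: truth-teller, Sara: liar, Noor: liar, Tom: liar

Consider Lior. Suppose Lior is a liar.
Then no assignment of the remaining roles makes every statement match its speaker's type — contradiction.
So Lior is a truth-teller.
With that fixed, Daria's statement is true, so Daria is a truth-teller.
Consider Bob. Suppose Bob is a liar.
Then no assignment of the remaining roles makes every statement match its speaker's type — contradiction.
So Bob is a truth-teller.
With that fixed, Tom's statement is false, so Tom is a liar.
Consider Sara. Suppose Sara is a truth-teller.
Then Lior's statement comes out false, contradicting Lior being a truth-teller.
So Sara is a liar.
Consider Noor. Suppose Noor is a truth-teller.
Then Bob's statement comes out false, contradicting Bob being a truth-teller.
So Noor is a liar.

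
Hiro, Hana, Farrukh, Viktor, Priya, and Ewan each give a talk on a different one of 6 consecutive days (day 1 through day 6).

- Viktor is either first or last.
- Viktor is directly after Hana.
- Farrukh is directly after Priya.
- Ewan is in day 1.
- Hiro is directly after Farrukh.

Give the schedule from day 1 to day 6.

Ewan, Priya, Farrukh, Hiro, Hana, Viktor

From clue 1: Viktor is in {1,6}.
From clues 1–2: Hana → day 5, Viktor → day 6.
From clues 1–3: Farrukh is in {2,3,4}.
From clues 1–4: Ewan → day 1.
From clues 1–5: Priya → day 2, Farrukh → day 3, Hiro → day 4.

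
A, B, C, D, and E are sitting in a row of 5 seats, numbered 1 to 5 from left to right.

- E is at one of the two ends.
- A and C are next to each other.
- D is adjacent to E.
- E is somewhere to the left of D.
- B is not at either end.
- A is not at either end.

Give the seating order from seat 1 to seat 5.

From clue 1: E is in {1,5}.
From clues 1–3: D is in {2,4}.
From clues 1–4: E → seat 1, D → seat 2.
From clues 1–5: B → seat 3.
From clues 1–6: A → seat 4, C → seat 5.

E, D, B, A, C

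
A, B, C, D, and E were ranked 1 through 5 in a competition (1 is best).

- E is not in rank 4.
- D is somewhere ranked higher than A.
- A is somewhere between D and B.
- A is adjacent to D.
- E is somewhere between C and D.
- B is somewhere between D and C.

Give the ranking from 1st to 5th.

From clue 1: E is in {1,2,3,5}.
From clues 1–2: A is in {2,3,4,5}.
From clues 1–3: A is in {2,3,4}.
From clues 1–5: A is in {2,4}.
From clues 1–6: D → rank 1, A → rank 2, E → rank 3, B → rank 4, C → rank 5.

D, A, E, B, C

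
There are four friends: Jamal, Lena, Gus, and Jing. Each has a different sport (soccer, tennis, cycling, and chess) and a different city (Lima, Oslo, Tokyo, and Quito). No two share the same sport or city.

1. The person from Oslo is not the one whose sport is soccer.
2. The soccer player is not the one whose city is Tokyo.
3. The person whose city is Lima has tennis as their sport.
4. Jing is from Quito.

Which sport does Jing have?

soccer

With clues 1–4, chess, cycling, and tennis are impossible for Jing's sport.
That leaves soccer.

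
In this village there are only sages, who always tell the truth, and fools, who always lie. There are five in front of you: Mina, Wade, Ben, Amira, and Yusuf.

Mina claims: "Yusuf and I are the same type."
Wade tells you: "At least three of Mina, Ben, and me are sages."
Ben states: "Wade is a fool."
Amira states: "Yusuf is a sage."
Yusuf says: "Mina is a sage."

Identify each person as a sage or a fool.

Mina: sage, Wade: fool, Ben: sage, Amira: sage, Yusuf: sage

Consider Mina. Suppose Mina is a fool.
Then no assignment of the remaining roles makes every statement match its speaker's type — contradiction.
So Mina is a sage.
With that fixed, Yusuf's statement is true, so Yusuf is a sage.
With that fixed, Amira's statement is true, so Amira is a sage.
Consider Wade. Suppose Wade is a sage.
Then no assignment of the remaining roles makes every statement match its speaker's type — contradiction.
So Wade is a fool.
With that fixed, Ben's statement is true, so Ben is a sage.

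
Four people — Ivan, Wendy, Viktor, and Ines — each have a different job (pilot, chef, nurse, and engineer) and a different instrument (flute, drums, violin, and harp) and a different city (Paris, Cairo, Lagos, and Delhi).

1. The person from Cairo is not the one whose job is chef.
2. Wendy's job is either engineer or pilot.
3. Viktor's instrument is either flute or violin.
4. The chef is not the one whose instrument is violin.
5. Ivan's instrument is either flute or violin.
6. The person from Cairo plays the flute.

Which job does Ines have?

chef

With clues 1–6, engineer, nurse, and pilot are impossible for Ines's job.
That leaves chef.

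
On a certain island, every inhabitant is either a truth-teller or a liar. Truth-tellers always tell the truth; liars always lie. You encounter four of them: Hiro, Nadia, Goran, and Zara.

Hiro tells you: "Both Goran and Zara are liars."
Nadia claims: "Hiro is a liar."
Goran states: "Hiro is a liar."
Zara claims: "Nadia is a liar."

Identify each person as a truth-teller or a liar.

Hiro: liar, Nadia: truth-teller, Goran: truth-teller, Zara: liar

Consider Hiro. Suppose Hiro is a truth-teller.
Then no assignment of the remaining roles makes every statement match its speaker's type — contradiction.
So Hiro is a liar.
With that fixed, Nadia's statement is true, so Nadia is a truth-teller.
With that fixed, Goran's statement is true, so Goran is a truth-teller.
With that fixed, Zara's statement is false, so Zara is a liar.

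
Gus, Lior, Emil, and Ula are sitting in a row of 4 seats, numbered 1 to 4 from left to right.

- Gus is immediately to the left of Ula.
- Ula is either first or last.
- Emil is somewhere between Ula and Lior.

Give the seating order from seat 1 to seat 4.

Lior, Emil, Gus, Ula

From clue 1: Gus is in {1,2,3}.
From clues 1–2: Gus → seat 3, Ula → seat 4.
From clues 1–3: Lior → seat 1, Emil → seat 2.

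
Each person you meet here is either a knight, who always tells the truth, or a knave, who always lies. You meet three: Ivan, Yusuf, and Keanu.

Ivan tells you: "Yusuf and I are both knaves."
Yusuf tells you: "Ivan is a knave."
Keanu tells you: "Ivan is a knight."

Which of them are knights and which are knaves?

Consider Ivan. Suppose Ivan is a knight.
Then Ivan's own statement would have to be true, but it can't be — contradiction.
So Ivan is a knave.
With that fixed, Yusuf's statement is true, so Yusuf is a knight.
With that fixed, Keanu's statement is false, so Keanu is a knave.

Ivan: knave, Yusuf: knight, Keanu: knave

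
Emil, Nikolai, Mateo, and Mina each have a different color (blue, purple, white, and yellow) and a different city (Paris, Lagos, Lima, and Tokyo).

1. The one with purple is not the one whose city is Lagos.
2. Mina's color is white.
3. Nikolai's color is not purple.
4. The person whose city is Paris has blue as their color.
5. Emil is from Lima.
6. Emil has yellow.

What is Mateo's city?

With clues 1–5, Lima is impossible for Mateo's city.
With clues 1–6, Lagos and Paris are impossible for Mateo's city.
That leaves Tokyo.

Tokyo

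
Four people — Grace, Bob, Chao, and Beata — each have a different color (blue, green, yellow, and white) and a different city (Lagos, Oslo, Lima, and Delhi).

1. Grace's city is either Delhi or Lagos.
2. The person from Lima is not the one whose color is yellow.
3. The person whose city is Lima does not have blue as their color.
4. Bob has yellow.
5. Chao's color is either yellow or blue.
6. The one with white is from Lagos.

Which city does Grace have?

Lagos

Clue 1 rules out Lima and Oslo for Grace's city.
With clues 1–6, Delhi is impossible for Grace's city.
That leaves Lagos.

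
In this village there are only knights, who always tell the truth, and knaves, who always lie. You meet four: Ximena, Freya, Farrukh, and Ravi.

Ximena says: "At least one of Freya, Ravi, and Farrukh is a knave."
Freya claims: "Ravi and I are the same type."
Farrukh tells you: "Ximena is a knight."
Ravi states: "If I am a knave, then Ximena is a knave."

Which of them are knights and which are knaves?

Consider Ximena. Suppose Ximena is a knave.
Then no assignment of the remaining roles makes every statement match its speaker's type — contradiction.
So Ximena is a knight.
With that fixed, Farrukh's statement is true, so Farrukh is a knight.
Consider Freya. Suppose Freya is a knight.
Then no assignment of the remaining roles makes every statement match its speaker's type — contradiction.
So Freya is a knave.
Consider Ravi. Suppose Ravi is a knave.
Then Freya's statement comes out true, contradicting Freya being a knave.
So Ravi is a knight.

Ximena: knight, Freya: knave, Farrukh: knight, Ravi: knight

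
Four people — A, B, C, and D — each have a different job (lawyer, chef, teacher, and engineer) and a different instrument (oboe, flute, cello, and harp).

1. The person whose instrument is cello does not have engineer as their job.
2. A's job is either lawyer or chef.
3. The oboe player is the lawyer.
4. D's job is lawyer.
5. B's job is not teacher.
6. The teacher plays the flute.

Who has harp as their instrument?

With clues 1–4, D is impossible for the one with instrument harp.
With clues 1–6, A and C are impossible for the one with instrument harp.
That leaves B.

B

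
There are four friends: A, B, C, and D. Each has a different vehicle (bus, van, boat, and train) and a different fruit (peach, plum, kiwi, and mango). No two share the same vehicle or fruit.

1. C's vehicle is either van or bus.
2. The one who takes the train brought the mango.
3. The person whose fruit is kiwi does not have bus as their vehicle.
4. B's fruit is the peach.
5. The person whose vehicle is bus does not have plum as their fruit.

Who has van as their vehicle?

C

With clues 1–5, A, B, and D are impossible for the one with vehicle van.
That leaves C.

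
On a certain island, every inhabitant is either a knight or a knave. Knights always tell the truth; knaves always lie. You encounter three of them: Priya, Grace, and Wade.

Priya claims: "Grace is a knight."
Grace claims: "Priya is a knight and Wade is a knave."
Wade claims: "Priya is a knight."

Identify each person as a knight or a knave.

Priya: knave, Grace: knave, Wade: knave

Consider Priya. Suppose Priya is a knight.
Then no assignment of the remaining roles makes every statement match its speaker's type — contradiction.
So Priya is a knave.
With that fixed, Grace's statement is false, so Grace is a knave.
With that fixed, Wade's statement is false, so Wade is a knave.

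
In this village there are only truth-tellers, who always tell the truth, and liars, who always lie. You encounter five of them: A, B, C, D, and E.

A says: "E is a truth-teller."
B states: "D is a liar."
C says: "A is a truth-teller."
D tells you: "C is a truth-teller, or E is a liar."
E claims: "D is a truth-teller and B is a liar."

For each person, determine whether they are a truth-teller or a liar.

Consider A. Suppose A is a liar.
Then no assignment of the remaining roles makes every statement match its speaker's type — contradiction.
So A is a truth-teller.
With that fixed, C's statement is true, so C is a truth-teller.
With that fixed, D's statement is true, so D is a truth-teller.
With that fixed, B's statement is false, so B is a liar.
With that fixed, E's statement is true, so E is a truth-teller.

A: truth-teller, B: liar, C: truth-teller, D: truth-teller, E: truth-teller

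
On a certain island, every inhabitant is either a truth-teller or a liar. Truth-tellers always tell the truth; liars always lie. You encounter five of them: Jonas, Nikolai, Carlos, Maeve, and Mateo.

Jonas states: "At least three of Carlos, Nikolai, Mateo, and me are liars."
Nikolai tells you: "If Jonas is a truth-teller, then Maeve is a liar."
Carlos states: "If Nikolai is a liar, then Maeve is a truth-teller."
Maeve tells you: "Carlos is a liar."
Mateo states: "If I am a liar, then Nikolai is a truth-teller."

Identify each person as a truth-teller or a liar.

Consider Jonas. Suppose Jonas is a truth-teller.
Then no assignment of the remaining roles makes every statement match its speaker's type — contradiction.
So Jonas is a liar.
With that fixed, Nikolai's statement is true, so Nikolai is a truth-teller.
With that fixed, Carlos's statement is true, so Carlos is a truth-teller.
With that fixed, Maeve's statement is false, so Maeve is a liar.
With that fixed, Mateo's statement is true, so Mateo is a truth-teller.

Jonas: liar, Nikolai: truth-teller, Carlos: truth-teller, Maeve: liar, Mateo: truth-teller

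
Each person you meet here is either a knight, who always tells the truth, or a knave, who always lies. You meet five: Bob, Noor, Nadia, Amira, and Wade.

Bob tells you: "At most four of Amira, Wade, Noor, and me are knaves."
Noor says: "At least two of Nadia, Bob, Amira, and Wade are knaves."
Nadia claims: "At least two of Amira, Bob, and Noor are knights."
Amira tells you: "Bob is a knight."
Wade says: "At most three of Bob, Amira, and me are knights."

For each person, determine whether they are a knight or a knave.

Bob: knight, Noor: knave, Nadia: knight, Amira: knight, Wade: knight

Regardless of anyone's role, Bob's statement is true, so Bob is a knight.
With that fixed, Amira's statement is true, so Amira is a knight.
With that fixed, Wade's statement is true, so Wade is a knight.
With that fixed, Noor's statement is false, so Noor is a knave.
With that fixed, Nadia's statement is true, so Nadia is a knight.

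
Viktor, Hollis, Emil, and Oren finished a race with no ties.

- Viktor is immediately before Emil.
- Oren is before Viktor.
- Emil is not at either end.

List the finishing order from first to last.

Oren, Viktor, Emil, Hollis

From clue 1: Viktor is in {1,2,3}.
From clues 1–2: Viktor is in {2,3}.
From clues 1–3: Oren → place 1, Viktor → place 2, Emil → place 3, Hollis → place 4.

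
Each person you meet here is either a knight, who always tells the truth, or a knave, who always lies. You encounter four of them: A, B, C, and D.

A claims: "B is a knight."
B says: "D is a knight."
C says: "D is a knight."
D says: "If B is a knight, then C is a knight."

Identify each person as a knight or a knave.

Consider A. Suppose A is a knave.
Then no assignment of the remaining roles makes every statement match its speaker's type — contradiction.
So A is a knight.
Consider B. Suppose B is a knave.
Then A's statement comes out false, contradicting A being a knight.
So B is a knight.
Consider C. Suppose C is a knave.
Then no assignment of the remaining roles makes every statement match its speaker's type — contradiction.
So C is a knight.
With that fixed, D's statement is true, so D is a knight.

A: knight, B: knight, C: knight, D: knight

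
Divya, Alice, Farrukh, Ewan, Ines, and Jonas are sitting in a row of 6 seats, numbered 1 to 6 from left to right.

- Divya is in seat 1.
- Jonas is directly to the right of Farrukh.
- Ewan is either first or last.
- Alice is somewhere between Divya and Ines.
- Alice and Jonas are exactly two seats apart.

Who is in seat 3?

Farrukh

With clue 1, Divya is ruled out for seat 3.
With clues 1–3, Ewan is ruled out for seat 3.
With clues 1–4, Alice is ruled out for seat 3.
With clues 1–5, Ines and Jonas are ruled out for seat 3.
So seat 3 is Farrukh.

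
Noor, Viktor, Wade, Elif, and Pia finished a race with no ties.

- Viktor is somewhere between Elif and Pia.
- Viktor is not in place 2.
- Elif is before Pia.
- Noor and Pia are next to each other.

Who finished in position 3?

Viktor

With clues 1–3, Pia is ruled out for place 3.
With clues 1–4, Elif, Noor, and Wade are ruled out for place 3.
So place 3 is Viktor.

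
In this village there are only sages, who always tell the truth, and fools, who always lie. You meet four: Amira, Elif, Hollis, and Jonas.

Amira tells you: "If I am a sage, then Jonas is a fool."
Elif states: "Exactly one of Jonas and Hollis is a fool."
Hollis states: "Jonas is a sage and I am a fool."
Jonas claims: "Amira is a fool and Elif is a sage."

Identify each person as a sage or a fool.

Consider Amira. Suppose Amira is a fool.
Then Amira's own statement would have to be false, but it can't be — contradiction.
So Amira is a sage.
With that fixed, Jonas's statement is false, so Jonas is a fool.
With that fixed, Hollis's statement is false, so Hollis is a fool.
With that fixed, Elif's statement is false, so Elif is a fool.

Amira: sage, Elif: fool, Hollis: fool, Jonas: fool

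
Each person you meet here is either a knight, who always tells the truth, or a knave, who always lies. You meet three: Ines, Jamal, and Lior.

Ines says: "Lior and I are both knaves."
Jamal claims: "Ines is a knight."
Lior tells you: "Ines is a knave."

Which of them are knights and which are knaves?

Consider Ines. Suppose Ines is a knight.
Then Ines's own statement would have to be true, but it can't be — contradiction.
So Ines is a knave.
With that fixed, Jamal's statement is false, so Jamal is a knave.
With that fixed, Lior's statement is true, so Lior is a knight.

Ines: knave, Jamal: knave, Lior: knight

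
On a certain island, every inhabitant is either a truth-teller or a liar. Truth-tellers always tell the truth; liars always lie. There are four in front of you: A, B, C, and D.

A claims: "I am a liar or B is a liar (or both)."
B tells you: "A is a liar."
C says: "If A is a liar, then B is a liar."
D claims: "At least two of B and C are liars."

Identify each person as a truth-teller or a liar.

A: truth-teller, B: liar, C: truth-teller, D: liar

Consider A. Suppose A is a liar.
Then A's own statement would have to be false, but it can't be — contradiction.
So A is a truth-teller.
With that fixed, B's statement is false, so B is a liar.
With that fixed, C's statement is true, so C is a truth-teller.
With that fixed, D's statement is false, so D is a liar.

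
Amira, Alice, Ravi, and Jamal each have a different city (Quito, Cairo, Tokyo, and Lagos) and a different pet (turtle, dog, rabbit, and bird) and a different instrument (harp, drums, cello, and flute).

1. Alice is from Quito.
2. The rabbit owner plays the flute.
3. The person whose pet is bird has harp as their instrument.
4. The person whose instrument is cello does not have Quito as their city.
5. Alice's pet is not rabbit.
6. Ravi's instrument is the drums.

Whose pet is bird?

Alice

With clues 1–6, Amira, Jamal, and Ravi are impossible for the one with pet bird.
That leaves Alice.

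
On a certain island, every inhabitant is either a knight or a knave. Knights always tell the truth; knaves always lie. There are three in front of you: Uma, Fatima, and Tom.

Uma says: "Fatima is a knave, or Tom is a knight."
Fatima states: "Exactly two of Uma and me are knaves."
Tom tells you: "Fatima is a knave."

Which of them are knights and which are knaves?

Uma: knight, Fatima: knave, Tom: knight

Consider Uma. Suppose Uma is a knave.
Then whichever role Fatima has, Fatima's statement has the wrong truth value — contradiction.
So Uma is a knight.
With that fixed, Fatima's statement is false, so Fatima is a knave.
With that fixed, Tom's statement is true, so Tom is a knight.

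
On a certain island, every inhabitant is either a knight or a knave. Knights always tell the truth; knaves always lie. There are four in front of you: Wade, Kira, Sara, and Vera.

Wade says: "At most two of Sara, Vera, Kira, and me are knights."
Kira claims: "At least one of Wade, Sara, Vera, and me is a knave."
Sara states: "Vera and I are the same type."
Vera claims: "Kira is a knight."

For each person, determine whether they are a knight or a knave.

Wade: knave, Kira: knight, Sara: knight, Vera: knight

Consider Wade. Suppose Wade is a knight.
Then no assignment of the remaining roles makes every statement match its speaker's type — contradiction.
So Wade is a knave.
With that fixed, Kira's statement is true, so Kira is a knight.
With that fixed, Vera's statement is true, so Vera is a knight.
Consider Sara. Suppose Sara is a knave.
Then Wade's statement comes out true, contradicting Wade being a knave.
So Sara is a knight.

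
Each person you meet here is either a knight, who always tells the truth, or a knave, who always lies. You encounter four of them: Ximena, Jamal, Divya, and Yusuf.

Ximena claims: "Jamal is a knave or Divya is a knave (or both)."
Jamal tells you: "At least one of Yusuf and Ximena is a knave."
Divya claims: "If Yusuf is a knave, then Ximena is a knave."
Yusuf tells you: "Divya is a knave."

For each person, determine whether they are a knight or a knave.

Consider Ximena. Suppose Ximena is a knight.
Then no assignment of the remaining roles makes every statement match its speaker's type — contradiction.
So Ximena is a knave.
With that fixed, Jamal's statement is true, so Jamal is a knight.
With that fixed, Divya's statement is true, so Divya is a knight.
With that fixed, Yusuf's statement is false, so Yusuf is a knave.

Ximena: knave, Jamal: knight, Divya: knight, Yusuf: knave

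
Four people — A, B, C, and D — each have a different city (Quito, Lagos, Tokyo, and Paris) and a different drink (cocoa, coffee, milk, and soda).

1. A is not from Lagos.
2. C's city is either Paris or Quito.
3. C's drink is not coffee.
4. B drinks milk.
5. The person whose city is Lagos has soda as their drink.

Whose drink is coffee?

With clues 1–3, C is impossible for the one with drink coffee.
With clues 1–4, B is impossible for the one with drink coffee.
With clues 1–5, D is impossible for the one with drink coffee.
That leaves A.

A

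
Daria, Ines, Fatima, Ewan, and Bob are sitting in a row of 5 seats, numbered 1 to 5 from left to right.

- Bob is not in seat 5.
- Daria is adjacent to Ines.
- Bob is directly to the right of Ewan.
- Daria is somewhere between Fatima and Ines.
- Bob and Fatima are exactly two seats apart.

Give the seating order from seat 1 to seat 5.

From clue 1: Bob is in {1,2,3,4}.
From clues 1–3: Fatima is in {1,3,5}.
From clues 1–4: Daria is in {2,4}.
From clues 1–5: Fatima → seat 1, Ewan → seat 2, Bob → seat 3, Daria → seat 4, Ines → seat 5.

Fatima, Ewan, Bob, Daria, Ines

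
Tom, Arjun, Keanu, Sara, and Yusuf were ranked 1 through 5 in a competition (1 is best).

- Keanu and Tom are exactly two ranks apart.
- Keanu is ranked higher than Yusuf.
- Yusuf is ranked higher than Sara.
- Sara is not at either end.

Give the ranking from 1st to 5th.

From clues 1–2: Keanu is in {1,2,3,4}.
From clues 1–3: Sara is in {4,5}.
From clues 1–4: Keanu → rank 1, Yusuf → rank 2, Tom → rank 3, Sara → rank 4, Arjun → rank 5.

Keanu, Yusuf, Tom, Sara, Arjun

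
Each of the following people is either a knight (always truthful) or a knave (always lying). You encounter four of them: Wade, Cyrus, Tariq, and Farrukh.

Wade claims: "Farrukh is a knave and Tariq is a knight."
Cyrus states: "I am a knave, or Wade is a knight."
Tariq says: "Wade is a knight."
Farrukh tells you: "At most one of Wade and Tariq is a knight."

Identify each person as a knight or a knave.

Consider Wade. Suppose Wade is a knave.
Then whichever role Cyrus has, Cyrus's statement has the wrong truth value — contradiction.
So Wade is a knight.
With that fixed, Cyrus's statement is true, so Cyrus is a knight.
With that fixed, Tariq's statement is true, so Tariq is a knight.
With that fixed, Farrukh's statement is false, so Farrukh is a knave.

Wade: knight, Cyrus: knight, Tariq: knight, Farrukh: knave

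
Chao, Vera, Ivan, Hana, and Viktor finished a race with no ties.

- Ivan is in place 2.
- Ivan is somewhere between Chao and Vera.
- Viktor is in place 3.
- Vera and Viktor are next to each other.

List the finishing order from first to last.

From clue 1: Ivan → place 2.
From clues 1–2: Hana is in {3,4,5}.
From clues 1–3: Viktor → place 3.
From clues 1–4: Chao → place 1, Vera → place 4, Hana → place 5.

Chao, Ivan, Viktor, Vera, Hana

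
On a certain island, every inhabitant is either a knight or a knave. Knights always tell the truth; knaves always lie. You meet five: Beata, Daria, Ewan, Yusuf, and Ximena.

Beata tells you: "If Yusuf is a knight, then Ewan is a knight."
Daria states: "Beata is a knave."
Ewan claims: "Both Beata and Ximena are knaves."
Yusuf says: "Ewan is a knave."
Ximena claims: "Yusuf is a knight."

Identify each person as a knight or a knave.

Beata: knave, Daria: knight, Ewan: knave, Yusuf: knight, Ximena: knight

Consider Beata. Suppose Beata is a knight.
Then no assignment of the remaining roles makes every statement match its speaker's type — contradiction.
So Beata is a knave.
With that fixed, Daria's statement is true, so Daria is a knight.
Consider Ewan. Suppose Ewan is a knight.
Then Beata's statement comes out true, contradicting Beata being a knave.
So Ewan is a knave.
With that fixed, Yusuf's statement is true, so Yusuf is a knight.
With that fixed, Ximena's statement is true, so Ximena is a knight.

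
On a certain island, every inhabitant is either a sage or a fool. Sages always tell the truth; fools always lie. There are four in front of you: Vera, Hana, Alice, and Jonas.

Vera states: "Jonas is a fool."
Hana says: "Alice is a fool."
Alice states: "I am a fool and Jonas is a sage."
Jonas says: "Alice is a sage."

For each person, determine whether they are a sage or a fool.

Consider Vera. Suppose Vera is a fool.
Then no assignment of the remaining roles makes every statement match its speaker's type — contradiction.
So Vera is a sage.
Consider Hana. Suppose Hana is a fool.
Then no assignment of the remaining roles makes every statement match its speaker's type — contradiction.
So Hana is a sage.
Consider Alice. Suppose Alice is a sage.
Then Hana's statement comes out false, contradicting Hana being a sage.
So Alice is a fool.
With that fixed, Jonas's statement is false, so Jonas is a fool.

Vera: sage, Hana: sage, Alice: fool, Jonas: fool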